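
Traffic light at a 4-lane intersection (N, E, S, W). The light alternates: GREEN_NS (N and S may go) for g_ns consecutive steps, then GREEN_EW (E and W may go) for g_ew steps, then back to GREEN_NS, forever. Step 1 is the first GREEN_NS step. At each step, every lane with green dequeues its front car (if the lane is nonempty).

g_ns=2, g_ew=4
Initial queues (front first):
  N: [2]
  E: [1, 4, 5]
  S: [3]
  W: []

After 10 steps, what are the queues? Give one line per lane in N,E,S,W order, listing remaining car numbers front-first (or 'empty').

Step 1 [NS]: N:car2-GO,E:wait,S:car3-GO,W:wait | queues: N=0 E=3 S=0 W=0
Step 2 [NS]: N:empty,E:wait,S:empty,W:wait | queues: N=0 E=3 S=0 W=0
Step 3 [EW]: N:wait,E:car1-GO,S:wait,W:empty | queues: N=0 E=2 S=0 W=0
Step 4 [EW]: N:wait,E:car4-GO,S:wait,W:empty | queues: N=0 E=1 S=0 W=0
Step 5 [EW]: N:wait,E:car5-GO,S:wait,W:empty | queues: N=0 E=0 S=0 W=0

N: empty
E: empty
S: empty
W: empty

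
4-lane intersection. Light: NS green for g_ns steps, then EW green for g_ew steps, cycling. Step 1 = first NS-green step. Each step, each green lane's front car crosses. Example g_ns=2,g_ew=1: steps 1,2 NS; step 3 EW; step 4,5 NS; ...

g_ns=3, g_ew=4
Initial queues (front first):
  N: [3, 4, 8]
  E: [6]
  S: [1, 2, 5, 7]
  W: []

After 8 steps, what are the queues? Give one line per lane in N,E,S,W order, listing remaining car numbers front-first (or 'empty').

Step 1 [NS]: N:car3-GO,E:wait,S:car1-GO,W:wait | queues: N=2 E=1 S=3 W=0
Step 2 [NS]: N:car4-GO,E:wait,S:car2-GO,W:wait | queues: N=1 E=1 S=2 W=0
Step 3 [NS]: N:car8-GO,E:wait,S:car5-GO,W:wait | queues: N=0 E=1 S=1 W=0
Step 4 [EW]: N:wait,E:car6-GO,S:wait,W:empty | queues: N=0 E=0 S=1 W=0
Step 5 [EW]: N:wait,E:empty,S:wait,W:empty | queues: N=0 E=0 S=1 W=0
Step 6 [EW]: N:wait,E:empty,S:wait,W:empty | queues: N=0 E=0 S=1 W=0
Step 7 [EW]: N:wait,E:empty,S:wait,W:empty | queues: N=0 E=0 S=1 W=0
Step 8 [NS]: N:empty,E:wait,S:car7-GO,W:wait | queues: N=0 E=0 S=0 W=0

N: empty
E: empty
S: empty
W: empty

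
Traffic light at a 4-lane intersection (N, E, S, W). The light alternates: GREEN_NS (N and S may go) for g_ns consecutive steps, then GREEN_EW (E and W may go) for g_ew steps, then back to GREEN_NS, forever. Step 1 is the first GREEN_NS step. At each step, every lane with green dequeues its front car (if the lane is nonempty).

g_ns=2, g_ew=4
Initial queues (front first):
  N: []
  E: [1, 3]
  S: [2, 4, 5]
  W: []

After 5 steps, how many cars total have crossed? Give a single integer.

Answer: 4

Derivation:
Step 1 [NS]: N:empty,E:wait,S:car2-GO,W:wait | queues: N=0 E=2 S=2 W=0
Step 2 [NS]: N:empty,E:wait,S:car4-GO,W:wait | queues: N=0 E=2 S=1 W=0
Step 3 [EW]: N:wait,E:car1-GO,S:wait,W:empty | queues: N=0 E=1 S=1 W=0
Step 4 [EW]: N:wait,E:car3-GO,S:wait,W:empty | queues: N=0 E=0 S=1 W=0
Step 5 [EW]: N:wait,E:empty,S:wait,W:empty | queues: N=0 E=0 S=1 W=0
Cars crossed by step 5: 4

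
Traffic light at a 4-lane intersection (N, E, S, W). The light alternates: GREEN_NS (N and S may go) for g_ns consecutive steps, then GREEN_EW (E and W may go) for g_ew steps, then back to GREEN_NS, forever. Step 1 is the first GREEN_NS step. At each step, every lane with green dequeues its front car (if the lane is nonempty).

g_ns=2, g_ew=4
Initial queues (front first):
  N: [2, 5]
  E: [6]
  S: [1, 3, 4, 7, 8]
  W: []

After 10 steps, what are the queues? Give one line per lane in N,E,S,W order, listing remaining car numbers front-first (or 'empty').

Step 1 [NS]: N:car2-GO,E:wait,S:car1-GO,W:wait | queues: N=1 E=1 S=4 W=0
Step 2 [NS]: N:car5-GO,E:wait,S:car3-GO,W:wait | queues: N=0 E=1 S=3 W=0
Step 3 [EW]: N:wait,E:car6-GO,S:wait,W:empty | queues: N=0 E=0 S=3 W=0
Step 4 [EW]: N:wait,E:empty,S:wait,W:empty | queues: N=0 E=0 S=3 W=0
Step 5 [EW]: N:wait,E:empty,S:wait,W:empty | queues: N=0 E=0 S=3 W=0
Step 6 [EW]: N:wait,E:empty,S:wait,W:empty | queues: N=0 E=0 S=3 W=0
Step 7 [NS]: N:empty,E:wait,S:car4-GO,W:wait | queues: N=0 E=0 S=2 W=0
Step 8 [NS]: N:empty,E:wait,S:car7-GO,W:wait | queues: N=0 E=0 S=1 W=0
Step 9 [EW]: N:wait,E:empty,S:wait,W:empty | queues: N=0 E=0 S=1 W=0
Step 10 [EW]: N:wait,E:empty,S:wait,W:empty | queues: N=0 E=0 S=1 W=0

N: empty
E: empty
S: 8
W: empty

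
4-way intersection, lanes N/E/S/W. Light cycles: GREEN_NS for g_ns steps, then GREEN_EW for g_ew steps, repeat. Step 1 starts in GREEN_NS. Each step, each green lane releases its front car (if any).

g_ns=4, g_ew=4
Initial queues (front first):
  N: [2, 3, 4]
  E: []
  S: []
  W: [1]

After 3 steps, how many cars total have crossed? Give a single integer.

Answer: 3

Derivation:
Step 1 [NS]: N:car2-GO,E:wait,S:empty,W:wait | queues: N=2 E=0 S=0 W=1
Step 2 [NS]: N:car3-GO,E:wait,S:empty,W:wait | queues: N=1 E=0 S=0 W=1
Step 3 [NS]: N:car4-GO,E:wait,S:empty,W:wait | queues: N=0 E=0 S=0 W=1
Cars crossed by step 3: 3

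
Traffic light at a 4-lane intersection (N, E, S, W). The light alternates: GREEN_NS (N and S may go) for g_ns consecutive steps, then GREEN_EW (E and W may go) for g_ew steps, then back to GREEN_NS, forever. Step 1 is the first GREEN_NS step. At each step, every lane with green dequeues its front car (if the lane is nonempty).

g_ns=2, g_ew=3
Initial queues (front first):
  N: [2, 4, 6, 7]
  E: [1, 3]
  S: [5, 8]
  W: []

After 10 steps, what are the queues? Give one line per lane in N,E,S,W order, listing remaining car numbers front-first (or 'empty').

Step 1 [NS]: N:car2-GO,E:wait,S:car5-GO,W:wait | queues: N=3 E=2 S=1 W=0
Step 2 [NS]: N:car4-GO,E:wait,S:car8-GO,W:wait | queues: N=2 E=2 S=0 W=0
Step 3 [EW]: N:wait,E:car1-GO,S:wait,W:empty | queues: N=2 E=1 S=0 W=0
Step 4 [EW]: N:wait,E:car3-GO,S:wait,W:empty | queues: N=2 E=0 S=0 W=0
Step 5 [EW]: N:wait,E:empty,S:wait,W:empty | queues: N=2 E=0 S=0 W=0
Step 6 [NS]: N:car6-GO,E:wait,S:empty,W:wait | queues: N=1 E=0 S=0 W=0
Step 7 [NS]: N:car7-GO,E:wait,S:empty,W:wait | queues: N=0 E=0 S=0 W=0

N: empty
E: empty
S: empty
W: empty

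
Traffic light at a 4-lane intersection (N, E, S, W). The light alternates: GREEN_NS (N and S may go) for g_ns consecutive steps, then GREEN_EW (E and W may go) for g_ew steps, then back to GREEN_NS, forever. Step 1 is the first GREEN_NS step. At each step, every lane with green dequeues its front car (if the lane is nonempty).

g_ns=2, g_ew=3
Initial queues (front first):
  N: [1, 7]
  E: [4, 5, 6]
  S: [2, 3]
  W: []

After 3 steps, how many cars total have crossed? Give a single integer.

Step 1 [NS]: N:car1-GO,E:wait,S:car2-GO,W:wait | queues: N=1 E=3 S=1 W=0
Step 2 [NS]: N:car7-GO,E:wait,S:car3-GO,W:wait | queues: N=0 E=3 S=0 W=0
Step 3 [EW]: N:wait,E:car4-GO,S:wait,W:empty | queues: N=0 E=2 S=0 W=0
Cars crossed by step 3: 5

Answer: 5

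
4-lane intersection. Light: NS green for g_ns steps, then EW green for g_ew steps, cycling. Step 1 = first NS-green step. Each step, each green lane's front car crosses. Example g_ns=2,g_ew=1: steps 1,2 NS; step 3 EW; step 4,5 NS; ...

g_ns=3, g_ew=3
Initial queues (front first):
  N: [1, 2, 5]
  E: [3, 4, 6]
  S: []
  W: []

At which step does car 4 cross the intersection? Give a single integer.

Step 1 [NS]: N:car1-GO,E:wait,S:empty,W:wait | queues: N=2 E=3 S=0 W=0
Step 2 [NS]: N:car2-GO,E:wait,S:empty,W:wait | queues: N=1 E=3 S=0 W=0
Step 3 [NS]: N:car5-GO,E:wait,S:empty,W:wait | queues: N=0 E=3 S=0 W=0
Step 4 [EW]: N:wait,E:car3-GO,S:wait,W:empty | queues: N=0 E=2 S=0 W=0
Step 5 [EW]: N:wait,E:car4-GO,S:wait,W:empty | queues: N=0 E=1 S=0 W=0
Step 6 [EW]: N:wait,E:car6-GO,S:wait,W:empty | queues: N=0 E=0 S=0 W=0
Car 4 crosses at step 5

5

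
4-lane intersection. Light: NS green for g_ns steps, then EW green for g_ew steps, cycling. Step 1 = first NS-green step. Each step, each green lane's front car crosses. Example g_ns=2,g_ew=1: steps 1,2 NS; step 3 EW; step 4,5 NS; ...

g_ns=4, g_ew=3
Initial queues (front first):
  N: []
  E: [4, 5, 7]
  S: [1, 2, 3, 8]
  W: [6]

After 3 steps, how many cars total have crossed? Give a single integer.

Step 1 [NS]: N:empty,E:wait,S:car1-GO,W:wait | queues: N=0 E=3 S=3 W=1
Step 2 [NS]: N:empty,E:wait,S:car2-GO,W:wait | queues: N=0 E=3 S=2 W=1
Step 3 [NS]: N:empty,E:wait,S:car3-GO,W:wait | queues: N=0 E=3 S=1 W=1
Cars crossed by step 3: 3

Answer: 3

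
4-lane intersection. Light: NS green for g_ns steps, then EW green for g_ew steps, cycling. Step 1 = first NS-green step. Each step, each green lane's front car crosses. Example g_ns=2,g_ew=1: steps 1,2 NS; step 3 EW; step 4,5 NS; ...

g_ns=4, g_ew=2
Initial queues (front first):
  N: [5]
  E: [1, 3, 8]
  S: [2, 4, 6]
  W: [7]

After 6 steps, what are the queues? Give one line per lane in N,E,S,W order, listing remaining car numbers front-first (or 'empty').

Step 1 [NS]: N:car5-GO,E:wait,S:car2-GO,W:wait | queues: N=0 E=3 S=2 W=1
Step 2 [NS]: N:empty,E:wait,S:car4-GO,W:wait | queues: N=0 E=3 S=1 W=1
Step 3 [NS]: N:empty,E:wait,S:car6-GO,W:wait | queues: N=0 E=3 S=0 W=1
Step 4 [NS]: N:empty,E:wait,S:empty,W:wait | queues: N=0 E=3 S=0 W=1
Step 5 [EW]: N:wait,E:car1-GO,S:wait,W:car7-GO | queues: N=0 E=2 S=0 W=0
Step 6 [EW]: N:wait,E:car3-GO,S:wait,W:empty | queues: N=0 E=1 S=0 W=0

N: empty
E: 8
S: empty
W: empty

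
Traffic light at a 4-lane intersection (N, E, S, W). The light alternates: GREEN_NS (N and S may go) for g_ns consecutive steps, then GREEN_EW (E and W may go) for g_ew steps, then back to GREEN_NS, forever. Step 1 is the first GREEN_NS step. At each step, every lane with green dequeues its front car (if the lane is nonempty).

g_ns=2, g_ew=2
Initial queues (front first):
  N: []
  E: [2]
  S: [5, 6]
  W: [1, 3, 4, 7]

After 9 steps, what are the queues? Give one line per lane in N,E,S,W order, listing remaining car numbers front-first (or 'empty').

Step 1 [NS]: N:empty,E:wait,S:car5-GO,W:wait | queues: N=0 E=1 S=1 W=4
Step 2 [NS]: N:empty,E:wait,S:car6-GO,W:wait | queues: N=0 E=1 S=0 W=4
Step 3 [EW]: N:wait,E:car2-GO,S:wait,W:car1-GO | queues: N=0 E=0 S=0 W=3
Step 4 [EW]: N:wait,E:empty,S:wait,W:car3-GO | queues: N=0 E=0 S=0 W=2
Step 5 [NS]: N:empty,E:wait,S:empty,W:wait | queues: N=0 E=0 S=0 W=2
Step 6 [NS]: N:empty,E:wait,S:empty,W:wait | queues: N=0 E=0 S=0 W=2
Step 7 [EW]: N:wait,E:empty,S:wait,W:car4-GO | queues: N=0 E=0 S=0 W=1
Step 8 [EW]: N:wait,E:empty,S:wait,W:car7-GO | queues: N=0 E=0 S=0 W=0

N: empty
E: empty
S: empty
W: empty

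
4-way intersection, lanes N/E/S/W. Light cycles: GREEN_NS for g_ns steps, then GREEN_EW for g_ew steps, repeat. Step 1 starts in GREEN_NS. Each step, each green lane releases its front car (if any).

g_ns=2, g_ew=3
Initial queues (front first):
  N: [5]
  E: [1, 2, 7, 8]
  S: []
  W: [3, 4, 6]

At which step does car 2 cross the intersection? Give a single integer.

Step 1 [NS]: N:car5-GO,E:wait,S:empty,W:wait | queues: N=0 E=4 S=0 W=3
Step 2 [NS]: N:empty,E:wait,S:empty,W:wait | queues: N=0 E=4 S=0 W=3
Step 3 [EW]: N:wait,E:car1-GO,S:wait,W:car3-GO | queues: N=0 E=3 S=0 W=2
Step 4 [EW]: N:wait,E:car2-GO,S:wait,W:car4-GO | queues: N=0 E=2 S=0 W=1
Step 5 [EW]: N:wait,E:car7-GO,S:wait,W:car6-GO | queues: N=0 E=1 S=0 W=0
Step 6 [NS]: N:empty,E:wait,S:empty,W:wait | queues: N=0 E=1 S=0 W=0
Step 7 [NS]: N:empty,E:wait,S:empty,W:wait | queues: N=0 E=1 S=0 W=0
Step 8 [EW]: N:wait,E:car8-GO,S:wait,W:empty | queues: N=0 E=0 S=0 W=0
Car 2 crosses at step 4

4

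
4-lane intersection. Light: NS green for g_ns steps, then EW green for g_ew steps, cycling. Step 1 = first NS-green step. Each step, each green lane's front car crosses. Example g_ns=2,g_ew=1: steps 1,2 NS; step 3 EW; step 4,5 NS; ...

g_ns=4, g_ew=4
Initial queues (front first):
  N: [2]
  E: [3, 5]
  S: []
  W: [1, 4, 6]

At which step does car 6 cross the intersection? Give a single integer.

Step 1 [NS]: N:car2-GO,E:wait,S:empty,W:wait | queues: N=0 E=2 S=0 W=3
Step 2 [NS]: N:empty,E:wait,S:empty,W:wait | queues: N=0 E=2 S=0 W=3
Step 3 [NS]: N:empty,E:wait,S:empty,W:wait | queues: N=0 E=2 S=0 W=3
Step 4 [NS]: N:empty,E:wait,S:empty,W:wait | queues: N=0 E=2 S=0 W=3
Step 5 [EW]: N:wait,E:car3-GO,S:wait,W:car1-GO | queues: N=0 E=1 S=0 W=2
Step 6 [EW]: N:wait,E:car5-GO,S:wait,W:car4-GO | queues: N=0 E=0 S=0 W=1
Step 7 [EW]: N:wait,E:empty,S:wait,W:car6-GO | queues: N=0 E=0 S=0 W=0
Car 6 crosses at step 7

7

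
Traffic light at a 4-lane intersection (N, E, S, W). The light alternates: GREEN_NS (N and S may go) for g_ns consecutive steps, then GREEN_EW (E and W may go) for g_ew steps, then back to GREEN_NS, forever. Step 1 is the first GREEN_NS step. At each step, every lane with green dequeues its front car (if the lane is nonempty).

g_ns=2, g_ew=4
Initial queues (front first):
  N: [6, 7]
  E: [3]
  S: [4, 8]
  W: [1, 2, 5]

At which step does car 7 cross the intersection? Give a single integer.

Step 1 [NS]: N:car6-GO,E:wait,S:car4-GO,W:wait | queues: N=1 E=1 S=1 W=3
Step 2 [NS]: N:car7-GO,E:wait,S:car8-GO,W:wait | queues: N=0 E=1 S=0 W=3
Step 3 [EW]: N:wait,E:car3-GO,S:wait,W:car1-GO | queues: N=0 E=0 S=0 W=2
Step 4 [EW]: N:wait,E:empty,S:wait,W:car2-GO | queues: N=0 E=0 S=0 W=1
Step 5 [EW]: N:wait,E:empty,S:wait,W:car5-GO | queues: N=0 E=0 S=0 W=0
Car 7 crosses at step 2

2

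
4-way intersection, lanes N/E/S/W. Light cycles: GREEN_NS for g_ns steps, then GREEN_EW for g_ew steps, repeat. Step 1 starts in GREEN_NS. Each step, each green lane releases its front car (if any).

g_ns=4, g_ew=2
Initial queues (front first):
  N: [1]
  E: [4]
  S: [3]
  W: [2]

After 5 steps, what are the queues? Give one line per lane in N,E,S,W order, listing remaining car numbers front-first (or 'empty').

Step 1 [NS]: N:car1-GO,E:wait,S:car3-GO,W:wait | queues: N=0 E=1 S=0 W=1
Step 2 [NS]: N:empty,E:wait,S:empty,W:wait | queues: N=0 E=1 S=0 W=1
Step 3 [NS]: N:empty,E:wait,S:empty,W:wait | queues: N=0 E=1 S=0 W=1
Step 4 [NS]: N:empty,E:wait,S:empty,W:wait | queues: N=0 E=1 S=0 W=1
Step 5 [EW]: N:wait,E:car4-GO,S:wait,W:car2-GO | queues: N=0 E=0 S=0 W=0

N: empty
E: empty
S: empty
W: empty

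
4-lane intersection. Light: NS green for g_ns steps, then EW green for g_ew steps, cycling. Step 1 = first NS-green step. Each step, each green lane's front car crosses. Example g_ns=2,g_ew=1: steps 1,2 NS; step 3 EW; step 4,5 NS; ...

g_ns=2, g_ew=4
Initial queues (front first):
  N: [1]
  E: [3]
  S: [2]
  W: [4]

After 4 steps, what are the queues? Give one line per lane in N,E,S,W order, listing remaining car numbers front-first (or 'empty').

Step 1 [NS]: N:car1-GO,E:wait,S:car2-GO,W:wait | queues: N=0 E=1 S=0 W=1
Step 2 [NS]: N:empty,E:wait,S:empty,W:wait | queues: N=0 E=1 S=0 W=1
Step 3 [EW]: N:wait,E:car3-GO,S:wait,W:car4-GO | queues: N=0 E=0 S=0 W=0

N: empty
E: empty
S: empty
W: empty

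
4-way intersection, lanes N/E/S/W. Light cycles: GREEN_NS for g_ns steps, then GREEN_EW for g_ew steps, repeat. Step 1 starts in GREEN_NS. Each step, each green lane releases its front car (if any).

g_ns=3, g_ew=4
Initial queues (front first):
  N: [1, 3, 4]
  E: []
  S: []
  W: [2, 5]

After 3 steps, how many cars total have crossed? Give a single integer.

Step 1 [NS]: N:car1-GO,E:wait,S:empty,W:wait | queues: N=2 E=0 S=0 W=2
Step 2 [NS]: N:car3-GO,E:wait,S:empty,W:wait | queues: N=1 E=0 S=0 W=2
Step 3 [NS]: N:car4-GO,E:wait,S:empty,W:wait | queues: N=0 E=0 S=0 W=2
Cars crossed by step 3: 3

Answer: 3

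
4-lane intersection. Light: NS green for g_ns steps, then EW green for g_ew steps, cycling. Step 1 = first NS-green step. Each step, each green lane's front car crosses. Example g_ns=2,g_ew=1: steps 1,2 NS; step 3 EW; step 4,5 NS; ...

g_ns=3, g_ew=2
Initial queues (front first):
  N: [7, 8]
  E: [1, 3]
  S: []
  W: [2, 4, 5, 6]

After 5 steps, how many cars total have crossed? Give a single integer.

Step 1 [NS]: N:car7-GO,E:wait,S:empty,W:wait | queues: N=1 E=2 S=0 W=4
Step 2 [NS]: N:car8-GO,E:wait,S:empty,W:wait | queues: N=0 E=2 S=0 W=4
Step 3 [NS]: N:empty,E:wait,S:empty,W:wait | queues: N=0 E=2 S=0 W=4
Step 4 [EW]: N:wait,E:car1-GO,S:wait,W:car2-GO | queues: N=0 E=1 S=0 W=3
Step 5 [EW]: N:wait,E:car3-GO,S:wait,W:car4-GO | queues: N=0 E=0 S=0 W=2
Cars crossed by step 5: 6

Answer: 6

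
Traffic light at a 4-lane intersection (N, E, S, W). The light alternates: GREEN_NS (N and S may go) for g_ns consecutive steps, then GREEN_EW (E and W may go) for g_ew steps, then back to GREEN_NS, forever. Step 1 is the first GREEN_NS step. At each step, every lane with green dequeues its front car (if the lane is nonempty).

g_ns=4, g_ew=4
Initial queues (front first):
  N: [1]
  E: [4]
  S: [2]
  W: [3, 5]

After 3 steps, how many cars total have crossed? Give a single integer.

Step 1 [NS]: N:car1-GO,E:wait,S:car2-GO,W:wait | queues: N=0 E=1 S=0 W=2
Step 2 [NS]: N:empty,E:wait,S:empty,W:wait | queues: N=0 E=1 S=0 W=2
Step 3 [NS]: N:empty,E:wait,S:empty,W:wait | queues: N=0 E=1 S=0 W=2
Cars crossed by step 3: 2

Answer: 2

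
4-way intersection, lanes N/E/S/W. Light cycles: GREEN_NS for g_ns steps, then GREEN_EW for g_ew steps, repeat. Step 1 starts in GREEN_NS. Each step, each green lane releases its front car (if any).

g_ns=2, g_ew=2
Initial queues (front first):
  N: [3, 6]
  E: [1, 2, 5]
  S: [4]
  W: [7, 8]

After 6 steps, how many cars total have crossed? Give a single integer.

Step 1 [NS]: N:car3-GO,E:wait,S:car4-GO,W:wait | queues: N=1 E=3 S=0 W=2
Step 2 [NS]: N:car6-GO,E:wait,S:empty,W:wait | queues: N=0 E=3 S=0 W=2
Step 3 [EW]: N:wait,E:car1-GO,S:wait,W:car7-GO | queues: N=0 E=2 S=0 W=1
Step 4 [EW]: N:wait,E:car2-GO,S:wait,W:car8-GO | queues: N=0 E=1 S=0 W=0
Step 5 [NS]: N:empty,E:wait,S:empty,W:wait | queues: N=0 E=1 S=0 W=0
Step 6 [NS]: N:empty,E:wait,S:empty,W:wait | queues: N=0 E=1 S=0 W=0
Cars crossed by step 6: 7

Answer: 7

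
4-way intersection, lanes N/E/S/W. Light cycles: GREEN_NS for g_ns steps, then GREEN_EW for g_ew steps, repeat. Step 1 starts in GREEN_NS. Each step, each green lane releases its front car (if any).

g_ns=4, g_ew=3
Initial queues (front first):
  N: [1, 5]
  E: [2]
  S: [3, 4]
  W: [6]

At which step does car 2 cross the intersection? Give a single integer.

Step 1 [NS]: N:car1-GO,E:wait,S:car3-GO,W:wait | queues: N=1 E=1 S=1 W=1
Step 2 [NS]: N:car5-GO,E:wait,S:car4-GO,W:wait | queues: N=0 E=1 S=0 W=1
Step 3 [NS]: N:empty,E:wait,S:empty,W:wait | queues: N=0 E=1 S=0 W=1
Step 4 [NS]: N:empty,E:wait,S:empty,W:wait | queues: N=0 E=1 S=0 W=1
Step 5 [EW]: N:wait,E:car2-GO,S:wait,W:car6-GO | queues: N=0 E=0 S=0 W=0
Car 2 crosses at step 5

5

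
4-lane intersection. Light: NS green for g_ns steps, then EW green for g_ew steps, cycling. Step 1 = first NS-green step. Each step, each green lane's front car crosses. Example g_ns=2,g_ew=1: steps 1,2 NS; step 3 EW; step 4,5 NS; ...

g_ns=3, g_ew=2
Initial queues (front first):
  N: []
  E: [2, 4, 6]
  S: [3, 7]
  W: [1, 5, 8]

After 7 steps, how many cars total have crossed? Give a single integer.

Answer: 6

Derivation:
Step 1 [NS]: N:empty,E:wait,S:car3-GO,W:wait | queues: N=0 E=3 S=1 W=3
Step 2 [NS]: N:empty,E:wait,S:car7-GO,W:wait | queues: N=0 E=3 S=0 W=3
Step 3 [NS]: N:empty,E:wait,S:empty,W:wait | queues: N=0 E=3 S=0 W=3
Step 4 [EW]: N:wait,E:car2-GO,S:wait,W:car1-GO | queues: N=0 E=2 S=0 W=2
Step 5 [EW]: N:wait,E:car4-GO,S:wait,W:car5-GO | queues: N=0 E=1 S=0 W=1
Step 6 [NS]: N:empty,E:wait,S:empty,W:wait | queues: N=0 E=1 S=0 W=1
Step 7 [NS]: N:empty,E:wait,S:empty,W:wait | queues: N=0 E=1 S=0 W=1
Cars crossed by step 7: 6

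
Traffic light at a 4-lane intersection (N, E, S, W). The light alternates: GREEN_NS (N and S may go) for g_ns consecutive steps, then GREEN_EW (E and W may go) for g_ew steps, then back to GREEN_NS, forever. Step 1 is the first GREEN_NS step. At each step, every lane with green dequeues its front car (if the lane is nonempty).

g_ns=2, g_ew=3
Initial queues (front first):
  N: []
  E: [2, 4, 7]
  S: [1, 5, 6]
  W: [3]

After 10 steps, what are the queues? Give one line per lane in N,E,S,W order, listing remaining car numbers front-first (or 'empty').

Step 1 [NS]: N:empty,E:wait,S:car1-GO,W:wait | queues: N=0 E=3 S=2 W=1
Step 2 [NS]: N:empty,E:wait,S:car5-GO,W:wait | queues: N=0 E=3 S=1 W=1
Step 3 [EW]: N:wait,E:car2-GO,S:wait,W:car3-GO | queues: N=0 E=2 S=1 W=0
Step 4 [EW]: N:wait,E:car4-GO,S:wait,W:empty | queues: N=0 E=1 S=1 W=0
Step 5 [EW]: N:wait,E:car7-GO,S:wait,W:empty | queues: N=0 E=0 S=1 W=0
Step 6 [NS]: N:empty,E:wait,S:car6-GO,W:wait | queues: N=0 E=0 S=0 W=0

N: empty
E: empty
S: empty
W: empty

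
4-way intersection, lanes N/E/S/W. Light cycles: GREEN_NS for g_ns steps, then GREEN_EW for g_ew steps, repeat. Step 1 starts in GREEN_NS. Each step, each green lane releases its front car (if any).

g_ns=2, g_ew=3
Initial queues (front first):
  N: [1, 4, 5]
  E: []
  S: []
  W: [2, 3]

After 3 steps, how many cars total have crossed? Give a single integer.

Answer: 3

Derivation:
Step 1 [NS]: N:car1-GO,E:wait,S:empty,W:wait | queues: N=2 E=0 S=0 W=2
Step 2 [NS]: N:car4-GO,E:wait,S:empty,W:wait | queues: N=1 E=0 S=0 W=2
Step 3 [EW]: N:wait,E:empty,S:wait,W:car2-GO | queues: N=1 E=0 S=0 W=1
Cars crossed by step 3: 3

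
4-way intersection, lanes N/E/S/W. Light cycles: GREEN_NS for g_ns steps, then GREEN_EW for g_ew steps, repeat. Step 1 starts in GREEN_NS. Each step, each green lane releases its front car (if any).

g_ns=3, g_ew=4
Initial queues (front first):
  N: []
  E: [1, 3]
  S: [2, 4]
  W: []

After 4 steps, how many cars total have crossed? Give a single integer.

Step 1 [NS]: N:empty,E:wait,S:car2-GO,W:wait | queues: N=0 E=2 S=1 W=0
Step 2 [NS]: N:empty,E:wait,S:car4-GO,W:wait | queues: N=0 E=2 S=0 W=0
Step 3 [NS]: N:empty,E:wait,S:empty,W:wait | queues: N=0 E=2 S=0 W=0
Step 4 [EW]: N:wait,E:car1-GO,S:wait,W:empty | queues: N=0 E=1 S=0 W=0
Cars crossed by step 4: 3

Answer: 3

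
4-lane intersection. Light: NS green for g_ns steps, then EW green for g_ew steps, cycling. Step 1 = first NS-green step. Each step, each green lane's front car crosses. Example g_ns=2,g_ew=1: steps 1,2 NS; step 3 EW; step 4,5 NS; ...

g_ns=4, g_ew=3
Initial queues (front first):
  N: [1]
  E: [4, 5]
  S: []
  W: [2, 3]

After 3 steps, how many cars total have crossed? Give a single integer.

Step 1 [NS]: N:car1-GO,E:wait,S:empty,W:wait | queues: N=0 E=2 S=0 W=2
Step 2 [NS]: N:empty,E:wait,S:empty,W:wait | queues: N=0 E=2 S=0 W=2
Step 3 [NS]: N:empty,E:wait,S:empty,W:wait | queues: N=0 E=2 S=0 W=2
Cars crossed by step 3: 1

Answer: 1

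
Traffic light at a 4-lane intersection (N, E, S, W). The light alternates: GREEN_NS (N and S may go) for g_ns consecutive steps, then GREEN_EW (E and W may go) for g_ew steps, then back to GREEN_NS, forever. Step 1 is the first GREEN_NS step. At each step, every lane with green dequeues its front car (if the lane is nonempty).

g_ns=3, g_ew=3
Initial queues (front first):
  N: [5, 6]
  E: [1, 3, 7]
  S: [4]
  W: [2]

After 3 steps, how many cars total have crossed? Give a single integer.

Answer: 3

Derivation:
Step 1 [NS]: N:car5-GO,E:wait,S:car4-GO,W:wait | queues: N=1 E=3 S=0 W=1
Step 2 [NS]: N:car6-GO,E:wait,S:empty,W:wait | queues: N=0 E=3 S=0 W=1
Step 3 [NS]: N:empty,E:wait,S:empty,W:wait | queues: N=0 E=3 S=0 W=1
Cars crossed by step 3: 3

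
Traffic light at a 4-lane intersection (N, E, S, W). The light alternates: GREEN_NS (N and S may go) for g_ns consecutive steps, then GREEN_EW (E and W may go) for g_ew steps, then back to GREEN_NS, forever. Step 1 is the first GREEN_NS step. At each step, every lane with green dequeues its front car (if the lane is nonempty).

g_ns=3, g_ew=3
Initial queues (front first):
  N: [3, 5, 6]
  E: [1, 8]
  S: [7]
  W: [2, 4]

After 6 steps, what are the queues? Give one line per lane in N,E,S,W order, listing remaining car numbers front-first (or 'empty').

Step 1 [NS]: N:car3-GO,E:wait,S:car7-GO,W:wait | queues: N=2 E=2 S=0 W=2
Step 2 [NS]: N:car5-GO,E:wait,S:empty,W:wait | queues: N=1 E=2 S=0 W=2
Step 3 [NS]: N:car6-GO,E:wait,S:empty,W:wait | queues: N=0 E=2 S=0 W=2
Step 4 [EW]: N:wait,E:car1-GO,S:wait,W:car2-GO | queues: N=0 E=1 S=0 W=1
Step 5 [EW]: N:wait,E:car8-GO,S:wait,W:car4-GO | queues: N=0 E=0 S=0 W=0

N: empty
E: empty
S: empty
W: empty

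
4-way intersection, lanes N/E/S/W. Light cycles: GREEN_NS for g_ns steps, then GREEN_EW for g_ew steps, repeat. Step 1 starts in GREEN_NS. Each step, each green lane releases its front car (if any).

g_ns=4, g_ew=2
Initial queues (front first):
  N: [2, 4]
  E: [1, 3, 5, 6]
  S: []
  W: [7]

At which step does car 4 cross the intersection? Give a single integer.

Step 1 [NS]: N:car2-GO,E:wait,S:empty,W:wait | queues: N=1 E=4 S=0 W=1
Step 2 [NS]: N:car4-GO,E:wait,S:empty,W:wait | queues: N=0 E=4 S=0 W=1
Step 3 [NS]: N:empty,E:wait,S:empty,W:wait | queues: N=0 E=4 S=0 W=1
Step 4 [NS]: N:empty,E:wait,S:empty,W:wait | queues: N=0 E=4 S=0 W=1
Step 5 [EW]: N:wait,E:car1-GO,S:wait,W:car7-GO | queues: N=0 E=3 S=0 W=0
Step 6 [EW]: N:wait,E:car3-GO,S:wait,W:empty | queues: N=0 E=2 S=0 W=0
Step 7 [NS]: N:empty,E:wait,S:empty,W:wait | queues: N=0 E=2 S=0 W=0
Step 8 [NS]: N:empty,E:wait,S:empty,W:wait | queues: N=0 E=2 S=0 W=0
Step 9 [NS]: N:empty,E:wait,S:empty,W:wait | queues: N=0 E=2 S=0 W=0
Step 10 [NS]: N:empty,E:wait,S:empty,W:wait | queues: N=0 E=2 S=0 W=0
Step 11 [EW]: N:wait,E:car5-GO,S:wait,W:empty | queues: N=0 E=1 S=0 W=0
Step 12 [EW]: N:wait,E:car6-GO,S:wait,W:empty | queues: N=0 E=0 S=0 W=0
Car 4 crosses at step 2

2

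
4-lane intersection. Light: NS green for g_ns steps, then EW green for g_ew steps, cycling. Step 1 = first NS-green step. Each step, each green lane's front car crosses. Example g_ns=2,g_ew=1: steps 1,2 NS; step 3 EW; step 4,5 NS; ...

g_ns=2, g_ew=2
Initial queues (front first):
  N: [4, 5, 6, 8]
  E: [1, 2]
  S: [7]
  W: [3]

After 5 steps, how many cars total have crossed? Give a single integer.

Step 1 [NS]: N:car4-GO,E:wait,S:car7-GO,W:wait | queues: N=3 E=2 S=0 W=1
Step 2 [NS]: N:car5-GO,E:wait,S:empty,W:wait | queues: N=2 E=2 S=0 W=1
Step 3 [EW]: N:wait,E:car1-GO,S:wait,W:car3-GO | queues: N=2 E=1 S=0 W=0
Step 4 [EW]: N:wait,E:car2-GO,S:wait,W:empty | queues: N=2 E=0 S=0 W=0
Step 5 [NS]: N:car6-GO,E:wait,S:empty,W:wait | queues: N=1 E=0 S=0 W=0
Cars crossed by step 5: 7

Answer: 7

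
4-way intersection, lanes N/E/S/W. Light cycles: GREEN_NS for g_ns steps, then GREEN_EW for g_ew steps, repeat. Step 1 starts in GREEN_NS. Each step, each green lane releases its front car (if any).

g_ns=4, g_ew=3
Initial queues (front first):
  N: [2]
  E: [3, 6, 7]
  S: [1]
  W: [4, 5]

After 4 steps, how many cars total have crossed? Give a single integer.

Answer: 2

Derivation:
Step 1 [NS]: N:car2-GO,E:wait,S:car1-GO,W:wait | queues: N=0 E=3 S=0 W=2
Step 2 [NS]: N:empty,E:wait,S:empty,W:wait | queues: N=0 E=3 S=0 W=2
Step 3 [NS]: N:empty,E:wait,S:empty,W:wait | queues: N=0 E=3 S=0 W=2
Step 4 [NS]: N:empty,E:wait,S:empty,W:wait | queues: N=0 E=3 S=0 W=2
Cars crossed by step 4: 2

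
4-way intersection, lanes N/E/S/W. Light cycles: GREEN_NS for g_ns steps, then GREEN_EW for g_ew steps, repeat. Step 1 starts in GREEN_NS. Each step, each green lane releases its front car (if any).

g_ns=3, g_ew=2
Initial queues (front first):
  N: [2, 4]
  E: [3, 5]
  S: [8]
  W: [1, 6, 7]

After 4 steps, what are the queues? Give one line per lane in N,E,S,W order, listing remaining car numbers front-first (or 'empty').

Step 1 [NS]: N:car2-GO,E:wait,S:car8-GO,W:wait | queues: N=1 E=2 S=0 W=3
Step 2 [NS]: N:car4-GO,E:wait,S:empty,W:wait | queues: N=0 E=2 S=0 W=3
Step 3 [NS]: N:empty,E:wait,S:empty,W:wait | queues: N=0 E=2 S=0 W=3
Step 4 [EW]: N:wait,E:car3-GO,S:wait,W:car1-GO | queues: N=0 E=1 S=0 W=2

N: empty
E: 5
S: empty
W: 6 7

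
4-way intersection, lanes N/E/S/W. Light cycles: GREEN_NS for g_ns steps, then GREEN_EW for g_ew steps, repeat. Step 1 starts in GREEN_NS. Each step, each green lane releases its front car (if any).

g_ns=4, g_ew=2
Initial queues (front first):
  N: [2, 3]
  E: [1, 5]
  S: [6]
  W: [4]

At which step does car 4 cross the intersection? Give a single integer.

Step 1 [NS]: N:car2-GO,E:wait,S:car6-GO,W:wait | queues: N=1 E=2 S=0 W=1
Step 2 [NS]: N:car3-GO,E:wait,S:empty,W:wait | queues: N=0 E=2 S=0 W=1
Step 3 [NS]: N:empty,E:wait,S:empty,W:wait | queues: N=0 E=2 S=0 W=1
Step 4 [NS]: N:empty,E:wait,S:empty,W:wait | queues: N=0 E=2 S=0 W=1
Step 5 [EW]: N:wait,E:car1-GO,S:wait,W:car4-GO | queues: N=0 E=1 S=0 W=0
Step 6 [EW]: N:wait,E:car5-GO,S:wait,W:empty | queues: N=0 E=0 S=0 W=0
Car 4 crosses at step 5

5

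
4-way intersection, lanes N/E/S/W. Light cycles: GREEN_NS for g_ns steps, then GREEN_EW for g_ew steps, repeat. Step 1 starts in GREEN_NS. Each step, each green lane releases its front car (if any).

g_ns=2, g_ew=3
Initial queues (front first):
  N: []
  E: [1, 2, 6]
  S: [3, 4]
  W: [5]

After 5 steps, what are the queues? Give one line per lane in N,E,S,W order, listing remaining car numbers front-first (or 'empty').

Step 1 [NS]: N:empty,E:wait,S:car3-GO,W:wait | queues: N=0 E=3 S=1 W=1
Step 2 [NS]: N:empty,E:wait,S:car4-GO,W:wait | queues: N=0 E=3 S=0 W=1
Step 3 [EW]: N:wait,E:car1-GO,S:wait,W:car5-GO | queues: N=0 E=2 S=0 W=0
Step 4 [EW]: N:wait,E:car2-GO,S:wait,W:empty | queues: N=0 E=1 S=0 W=0
Step 5 [EW]: N:wait,E:car6-GO,S:wait,W:empty | queues: N=0 E=0 S=0 W=0

N: empty
E: empty
S: empty
W: empty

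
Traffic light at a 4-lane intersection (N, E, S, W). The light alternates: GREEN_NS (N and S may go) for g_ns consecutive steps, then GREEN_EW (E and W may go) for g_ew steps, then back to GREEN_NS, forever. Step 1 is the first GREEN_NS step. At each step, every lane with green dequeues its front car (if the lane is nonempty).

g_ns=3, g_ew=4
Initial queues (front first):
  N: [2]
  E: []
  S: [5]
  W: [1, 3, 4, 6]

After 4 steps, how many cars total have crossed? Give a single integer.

Answer: 3

Derivation:
Step 1 [NS]: N:car2-GO,E:wait,S:car5-GO,W:wait | queues: N=0 E=0 S=0 W=4
Step 2 [NS]: N:empty,E:wait,S:empty,W:wait | queues: N=0 E=0 S=0 W=4
Step 3 [NS]: N:empty,E:wait,S:empty,W:wait | queues: N=0 E=0 S=0 W=4
Step 4 [EW]: N:wait,E:empty,S:wait,W:car1-GO | queues: N=0 E=0 S=0 W=3
Cars crossed by step 4: 3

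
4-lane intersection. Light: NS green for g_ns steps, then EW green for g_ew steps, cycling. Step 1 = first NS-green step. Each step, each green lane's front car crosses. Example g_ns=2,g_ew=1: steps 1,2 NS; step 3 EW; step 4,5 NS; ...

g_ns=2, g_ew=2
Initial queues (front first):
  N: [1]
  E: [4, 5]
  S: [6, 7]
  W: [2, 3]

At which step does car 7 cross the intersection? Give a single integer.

Step 1 [NS]: N:car1-GO,E:wait,S:car6-GO,W:wait | queues: N=0 E=2 S=1 W=2
Step 2 [NS]: N:empty,E:wait,S:car7-GO,W:wait | queues: N=0 E=2 S=0 W=2
Step 3 [EW]: N:wait,E:car4-GO,S:wait,W:car2-GO | queues: N=0 E=1 S=0 W=1
Step 4 [EW]: N:wait,E:car5-GO,S:wait,W:car3-GO | queues: N=0 E=0 S=0 W=0
Car 7 crosses at step 2

2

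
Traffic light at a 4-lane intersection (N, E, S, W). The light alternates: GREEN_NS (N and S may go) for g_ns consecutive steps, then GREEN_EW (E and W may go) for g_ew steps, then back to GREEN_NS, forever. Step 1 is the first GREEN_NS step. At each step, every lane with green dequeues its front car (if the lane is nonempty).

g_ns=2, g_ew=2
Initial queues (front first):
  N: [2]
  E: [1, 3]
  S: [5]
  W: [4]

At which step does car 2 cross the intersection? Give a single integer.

Step 1 [NS]: N:car2-GO,E:wait,S:car5-GO,W:wait | queues: N=0 E=2 S=0 W=1
Step 2 [NS]: N:empty,E:wait,S:empty,W:wait | queues: N=0 E=2 S=0 W=1
Step 3 [EW]: N:wait,E:car1-GO,S:wait,W:car4-GO | queues: N=0 E=1 S=0 W=0
Step 4 [EW]: N:wait,E:car3-GO,S:wait,W:empty | queues: N=0 E=0 S=0 W=0
Car 2 crosses at step 1

1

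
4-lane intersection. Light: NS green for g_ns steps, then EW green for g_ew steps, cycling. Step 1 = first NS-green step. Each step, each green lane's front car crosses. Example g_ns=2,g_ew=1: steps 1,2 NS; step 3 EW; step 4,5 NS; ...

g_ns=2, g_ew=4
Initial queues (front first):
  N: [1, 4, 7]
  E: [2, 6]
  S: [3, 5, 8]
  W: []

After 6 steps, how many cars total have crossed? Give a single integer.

Step 1 [NS]: N:car1-GO,E:wait,S:car3-GO,W:wait | queues: N=2 E=2 S=2 W=0
Step 2 [NS]: N:car4-GO,E:wait,S:car5-GO,W:wait | queues: N=1 E=2 S=1 W=0
Step 3 [EW]: N:wait,E:car2-GO,S:wait,W:empty | queues: N=1 E=1 S=1 W=0
Step 4 [EW]: N:wait,E:car6-GO,S:wait,W:empty | queues: N=1 E=0 S=1 W=0
Step 5 [EW]: N:wait,E:empty,S:wait,W:empty | queues: N=1 E=0 S=1 W=0
Step 6 [EW]: N:wait,E:empty,S:wait,W:empty | queues: N=1 E=0 S=1 W=0
Cars crossed by step 6: 6

Answer: 6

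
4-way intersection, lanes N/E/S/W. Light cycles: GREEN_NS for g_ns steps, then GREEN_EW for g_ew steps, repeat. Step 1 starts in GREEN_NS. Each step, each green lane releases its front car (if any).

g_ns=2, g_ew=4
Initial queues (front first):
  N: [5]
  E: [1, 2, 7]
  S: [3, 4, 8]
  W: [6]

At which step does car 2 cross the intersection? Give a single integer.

Step 1 [NS]: N:car5-GO,E:wait,S:car3-GO,W:wait | queues: N=0 E=3 S=2 W=1
Step 2 [NS]: N:empty,E:wait,S:car4-GO,W:wait | queues: N=0 E=3 S=1 W=1
Step 3 [EW]: N:wait,E:car1-GO,S:wait,W:car6-GO | queues: N=0 E=2 S=1 W=0
Step 4 [EW]: N:wait,E:car2-GO,S:wait,W:empty | queues: N=0 E=1 S=1 W=0
Step 5 [EW]: N:wait,E:car7-GO,S:wait,W:empty | queues: N=0 E=0 S=1 W=0
Step 6 [EW]: N:wait,E:empty,S:wait,W:empty | queues: N=0 E=0 S=1 W=0
Step 7 [NS]: N:empty,E:wait,S:car8-GO,W:wait | queues: N=0 E=0 S=0 W=0
Car 2 crosses at step 4

4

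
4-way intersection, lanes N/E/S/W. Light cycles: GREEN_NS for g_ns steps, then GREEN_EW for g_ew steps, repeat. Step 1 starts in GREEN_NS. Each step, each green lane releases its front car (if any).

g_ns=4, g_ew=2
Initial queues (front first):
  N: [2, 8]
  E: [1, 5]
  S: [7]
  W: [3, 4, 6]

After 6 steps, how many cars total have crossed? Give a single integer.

Step 1 [NS]: N:car2-GO,E:wait,S:car7-GO,W:wait | queues: N=1 E=2 S=0 W=3
Step 2 [NS]: N:car8-GO,E:wait,S:empty,W:wait | queues: N=0 E=2 S=0 W=3
Step 3 [NS]: N:empty,E:wait,S:empty,W:wait | queues: N=0 E=2 S=0 W=3
Step 4 [NS]: N:empty,E:wait,S:empty,W:wait | queues: N=0 E=2 S=0 W=3
Step 5 [EW]: N:wait,E:car1-GO,S:wait,W:car3-GO | queues: N=0 E=1 S=0 W=2
Step 6 [EW]: N:wait,E:car5-GO,S:wait,W:car4-GO | queues: N=0 E=0 S=0 W=1
Cars crossed by step 6: 7

Answer: 7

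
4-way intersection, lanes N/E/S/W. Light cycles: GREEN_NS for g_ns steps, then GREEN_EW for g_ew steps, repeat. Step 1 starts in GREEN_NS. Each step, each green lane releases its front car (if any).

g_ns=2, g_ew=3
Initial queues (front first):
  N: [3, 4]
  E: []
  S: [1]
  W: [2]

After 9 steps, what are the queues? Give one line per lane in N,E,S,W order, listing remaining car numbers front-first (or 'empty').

Step 1 [NS]: N:car3-GO,E:wait,S:car1-GO,W:wait | queues: N=1 E=0 S=0 W=1
Step 2 [NS]: N:car4-GO,E:wait,S:empty,W:wait | queues: N=0 E=0 S=0 W=1
Step 3 [EW]: N:wait,E:empty,S:wait,W:car2-GO | queues: N=0 E=0 S=0 W=0

N: empty
E: empty
S: empty
W: empty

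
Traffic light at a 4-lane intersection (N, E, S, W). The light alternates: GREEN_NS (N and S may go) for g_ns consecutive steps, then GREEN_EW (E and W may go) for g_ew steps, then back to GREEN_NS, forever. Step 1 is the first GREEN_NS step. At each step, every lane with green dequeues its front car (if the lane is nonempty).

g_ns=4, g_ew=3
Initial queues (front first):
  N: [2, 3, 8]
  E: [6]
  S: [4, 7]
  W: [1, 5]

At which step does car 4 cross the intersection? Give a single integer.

Step 1 [NS]: N:car2-GO,E:wait,S:car4-GO,W:wait | queues: N=2 E=1 S=1 W=2
Step 2 [NS]: N:car3-GO,E:wait,S:car7-GO,W:wait | queues: N=1 E=1 S=0 W=2
Step 3 [NS]: N:car8-GO,E:wait,S:empty,W:wait | queues: N=0 E=1 S=0 W=2
Step 4 [NS]: N:empty,E:wait,S:empty,W:wait | queues: N=0 E=1 S=0 W=2
Step 5 [EW]: N:wait,E:car6-GO,S:wait,W:car1-GO | queues: N=0 E=0 S=0 W=1
Step 6 [EW]: N:wait,E:empty,S:wait,W:car5-GO | queues: N=0 E=0 S=0 W=0
Car 4 crosses at step 1

1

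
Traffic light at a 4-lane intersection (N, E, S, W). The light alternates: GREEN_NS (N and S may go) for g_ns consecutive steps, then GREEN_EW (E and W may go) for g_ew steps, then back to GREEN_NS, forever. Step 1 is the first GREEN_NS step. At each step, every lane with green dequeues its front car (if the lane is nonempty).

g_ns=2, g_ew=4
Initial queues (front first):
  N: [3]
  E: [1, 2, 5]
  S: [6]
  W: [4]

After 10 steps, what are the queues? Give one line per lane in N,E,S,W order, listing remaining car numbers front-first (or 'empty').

Step 1 [NS]: N:car3-GO,E:wait,S:car6-GO,W:wait | queues: N=0 E=3 S=0 W=1
Step 2 [NS]: N:empty,E:wait,S:empty,W:wait | queues: N=0 E=3 S=0 W=1
Step 3 [EW]: N:wait,E:car1-GO,S:wait,W:car4-GO | queues: N=0 E=2 S=0 W=0
Step 4 [EW]: N:wait,E:car2-GO,S:wait,W:empty | queues: N=0 E=1 S=0 W=0
Step 5 [EW]: N:wait,E:car5-GO,S:wait,W:empty | queues: N=0 E=0 S=0 W=0

N: empty
E: empty
S: empty
W: empty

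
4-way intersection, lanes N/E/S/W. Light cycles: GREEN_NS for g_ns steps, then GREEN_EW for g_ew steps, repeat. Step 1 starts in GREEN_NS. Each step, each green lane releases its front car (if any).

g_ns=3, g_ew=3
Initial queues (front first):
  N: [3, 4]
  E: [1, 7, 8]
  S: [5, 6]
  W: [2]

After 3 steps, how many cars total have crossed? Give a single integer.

Step 1 [NS]: N:car3-GO,E:wait,S:car5-GO,W:wait | queues: N=1 E=3 S=1 W=1
Step 2 [NS]: N:car4-GO,E:wait,S:car6-GO,W:wait | queues: N=0 E=3 S=0 W=1
Step 3 [NS]: N:empty,E:wait,S:empty,W:wait | queues: N=0 E=3 S=0 W=1
Cars crossed by step 3: 4

Answer: 4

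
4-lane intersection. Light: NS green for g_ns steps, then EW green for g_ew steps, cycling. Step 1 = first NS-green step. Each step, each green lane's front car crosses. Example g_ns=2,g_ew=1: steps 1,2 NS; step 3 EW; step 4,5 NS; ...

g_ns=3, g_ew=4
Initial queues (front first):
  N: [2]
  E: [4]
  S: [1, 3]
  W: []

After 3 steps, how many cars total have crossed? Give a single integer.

Answer: 3

Derivation:
Step 1 [NS]: N:car2-GO,E:wait,S:car1-GO,W:wait | queues: N=0 E=1 S=1 W=0
Step 2 [NS]: N:empty,E:wait,S:car3-GO,W:wait | queues: N=0 E=1 S=0 W=0
Step 3 [NS]: N:empty,E:wait,S:empty,W:wait | queues: N=0 E=1 S=0 W=0
Cars crossed by step 3: 3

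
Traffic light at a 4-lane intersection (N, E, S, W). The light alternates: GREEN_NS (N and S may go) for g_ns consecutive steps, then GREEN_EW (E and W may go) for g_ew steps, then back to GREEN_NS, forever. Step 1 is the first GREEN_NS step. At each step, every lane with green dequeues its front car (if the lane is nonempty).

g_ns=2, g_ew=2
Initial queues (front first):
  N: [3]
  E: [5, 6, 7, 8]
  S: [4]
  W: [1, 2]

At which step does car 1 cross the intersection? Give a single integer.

Step 1 [NS]: N:car3-GO,E:wait,S:car4-GO,W:wait | queues: N=0 E=4 S=0 W=2
Step 2 [NS]: N:empty,E:wait,S:empty,W:wait | queues: N=0 E=4 S=0 W=2
Step 3 [EW]: N:wait,E:car5-GO,S:wait,W:car1-GO | queues: N=0 E=3 S=0 W=1
Step 4 [EW]: N:wait,E:car6-GO,S:wait,W:car2-GO | queues: N=0 E=2 S=0 W=0
Step 5 [NS]: N:empty,E:wait,S:empty,W:wait | queues: N=0 E=2 S=0 W=0
Step 6 [NS]: N:empty,E:wait,S:empty,W:wait | queues: N=0 E=2 S=0 W=0
Step 7 [EW]: N:wait,E:car7-GO,S:wait,W:empty | queues: N=0 E=1 S=0 W=0
Step 8 [EW]: N:wait,E:car8-GO,S:wait,W:empty | queues: N=0 E=0 S=0 W=0
Car 1 crosses at step 3

3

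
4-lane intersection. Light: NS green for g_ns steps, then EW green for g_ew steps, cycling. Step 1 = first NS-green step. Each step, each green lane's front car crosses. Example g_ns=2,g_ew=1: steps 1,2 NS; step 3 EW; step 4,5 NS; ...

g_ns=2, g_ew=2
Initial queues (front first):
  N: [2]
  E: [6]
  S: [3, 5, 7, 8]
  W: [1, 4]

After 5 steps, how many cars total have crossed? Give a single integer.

Step 1 [NS]: N:car2-GO,E:wait,S:car3-GO,W:wait | queues: N=0 E=1 S=3 W=2
Step 2 [NS]: N:empty,E:wait,S:car5-GO,W:wait | queues: N=0 E=1 S=2 W=2
Step 3 [EW]: N:wait,E:car6-GO,S:wait,W:car1-GO | queues: N=0 E=0 S=2 W=1
Step 4 [EW]: N:wait,E:empty,S:wait,W:car4-GO | queues: N=0 E=0 S=2 W=0
Step 5 [NS]: N:empty,E:wait,S:car7-GO,W:wait | queues: N=0 E=0 S=1 W=0
Cars crossed by step 5: 7

Answer: 7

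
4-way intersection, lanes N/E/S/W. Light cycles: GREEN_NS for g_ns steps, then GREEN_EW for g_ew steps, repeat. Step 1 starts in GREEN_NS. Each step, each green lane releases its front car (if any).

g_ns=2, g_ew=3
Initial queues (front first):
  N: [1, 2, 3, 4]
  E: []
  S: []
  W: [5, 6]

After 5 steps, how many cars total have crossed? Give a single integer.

Answer: 4

Derivation:
Step 1 [NS]: N:car1-GO,E:wait,S:empty,W:wait | queues: N=3 E=0 S=0 W=2
Step 2 [NS]: N:car2-GO,E:wait,S:empty,W:wait | queues: N=2 E=0 S=0 W=2
Step 3 [EW]: N:wait,E:empty,S:wait,W:car5-GO | queues: N=2 E=0 S=0 W=1
Step 4 [EW]: N:wait,E:empty,S:wait,W:car6-GO | queues: N=2 E=0 S=0 W=0
Step 5 [EW]: N:wait,E:empty,S:wait,W:empty | queues: N=2 E=0 S=0 W=0
Cars crossed by step 5: 4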